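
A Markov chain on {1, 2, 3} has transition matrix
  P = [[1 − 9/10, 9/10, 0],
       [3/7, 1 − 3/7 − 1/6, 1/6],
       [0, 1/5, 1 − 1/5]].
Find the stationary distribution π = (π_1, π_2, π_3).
π = (20/97, 42/97, 35/97)

This is a birth-death chain on three states, which satisfies detailed balance: π_1 · P_{12} = π_2 · P_{21} and π_2 · P_{23} = π_3 · P_{32}.
From π_1 · 9/10 = π_2 · 3/7: π_2/π_1 = (9/10)/(3/7) = 21/10.
From π_2 · 1/6 = π_3 · 1/5: π_3/π_2 = (1/6)/(1/5) = 5/6.
Take π_1 proportional to 1; then unnormalized π = (1, 21/10, 7/4). Normalize by dividing by the sum 97/20:
  π = (20/97, 42/97, 35/97).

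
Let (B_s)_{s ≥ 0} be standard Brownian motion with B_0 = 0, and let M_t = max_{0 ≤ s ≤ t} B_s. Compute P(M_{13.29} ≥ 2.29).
P(M_{13.29} ≥ 2.29) = 2·P(B_{13.29} ≥ 2.29) = 2(1 − Φ(2.29/√13.29)) ≈ 0.5299

By the reflection principle for Brownian motion, P(M_t ≥ a) = 2 · P(B_t ≥ a) for a ≥ 0. Since B_t ~ N(0, t), P(B_t ≥ 2.29) = 1 − Φ(2.29/√t) = 1 − Φ(2.29/√13.29) = 1 − Φ(0.6282). So
  P(M_{13.29} ≥ 2.29) = 2(1 − Φ(0.6282)) ≈ 0.5299.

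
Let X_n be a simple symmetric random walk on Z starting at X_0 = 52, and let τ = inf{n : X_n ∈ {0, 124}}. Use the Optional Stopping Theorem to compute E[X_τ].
E[X_τ] = 52

X_n is a martingale and τ is a bounded-mean stopping time (indeed τ is finite a.s. with bounded expectation since the walk is in a bounded region). By the OST, E[X_τ] = E[X_0] = 52. Equivalently: E[X_τ] = 124 · P(hit 124 first) + 0 · P(hit 0 first) = 124 · (52/124) = 52.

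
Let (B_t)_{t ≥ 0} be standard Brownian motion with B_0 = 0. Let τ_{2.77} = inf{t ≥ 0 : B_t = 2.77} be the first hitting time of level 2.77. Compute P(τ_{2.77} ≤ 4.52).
P(τ_{2.77} ≤ 4.52) = 2(1 − Φ(2.77/√4.52)) = 2(1 − Φ(1.3029)) ≈ 0.1926

By the reflection principle for standard BM, P(τ_b ≤ t) = 2 · P(B_t ≥ b). Since B_t ~ N(0, t), P(B_t ≥ 2.77) = 1 − Φ(2.77/√t) = 1 − Φ(2.77/√4.52) = 1 − Φ(1.3029) ≈ 0.09630. Doubling: P(τ_{2.77} ≤ 4.52) ≈ 2 · 0.09630 = 0.19260 ≈ 0.1926.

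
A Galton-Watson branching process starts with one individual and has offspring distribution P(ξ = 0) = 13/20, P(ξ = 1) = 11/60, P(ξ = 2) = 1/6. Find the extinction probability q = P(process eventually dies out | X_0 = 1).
q = 1

Mean offspring μ = 0·13/20 + 1·11/60 + 2·1/6 = 31/60 ≤ 1. For μ ≤ 1 with offspring not concentrated at 1, the Galton-Watson process goes extinct almost surely, so q = 1.
(Algebraic check: The pgf is f(s) = 13/20 + 11/60·s + 1/6·s². The extinction probability q is the smallest fixed point of f in [0, 1]. Setting s = f(s):
  1/6·s² + (11/60 − 1)·s + 13/20 = 0
  1/6·s² − (13/20 + 1/6)·s + 13/20 = 0
which factors as (s − 1)·(1/6·s − 13/20) = 0, giving roots s = 1 and s = (13/20)/(1/6) = 39/10. Since 39/10 ≥ 1, the smallest root in [0, 1] is s = 1.)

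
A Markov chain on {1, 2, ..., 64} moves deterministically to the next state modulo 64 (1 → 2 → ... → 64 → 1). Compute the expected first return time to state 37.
E[T_37 | X_0 = 37] = 64

The chain cycles deterministically, so starting at state 37 it returns in exactly 64 steps. Equivalently, the stationary distribution is uniform π_j = 1/64 for every state j, so by Kac's formula E[T_37] = 1/π_37 = 64.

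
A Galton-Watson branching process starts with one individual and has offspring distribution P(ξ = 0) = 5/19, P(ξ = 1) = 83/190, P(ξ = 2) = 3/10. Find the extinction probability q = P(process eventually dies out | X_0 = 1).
q = 50/57

The pgf is f(s) = 5/19 + 83/190·s + 3/10·s². The extinction probability q is the smallest fixed point of f in [0, 1]. Setting s = f(s):
  3/10·s² + (83/190 − 1)·s + 5/19 = 0
  3/10·s² − (5/19 + 3/10)·s + 5/19 = 0
which factors as (s − 1)·(3/10·s − 5/19) = 0, giving roots s = 1 and s = (5/19)/(3/10) = 50/57.
Mean offspring μ = 83/190 + 2·3/10 = 197/190 > 1 (supercritical), so q < 1. The extinction probability is the smaller root: q = (5/19)/(3/10) = 50/57.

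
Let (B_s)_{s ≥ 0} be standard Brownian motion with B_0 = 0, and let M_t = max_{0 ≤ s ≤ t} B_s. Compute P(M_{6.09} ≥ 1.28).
P(M_{6.09} ≥ 1.28) = 2·P(B_{6.09} ≥ 1.28) = 2(1 − Φ(1.28/√6.09)) ≈ 0.6040

By the reflection principle for Brownian motion, P(M_t ≥ a) = 2 · P(B_t ≥ a) for a ≥ 0. Since B_t ~ N(0, t), P(B_t ≥ 1.28) = 1 − Φ(1.28/√t) = 1 − Φ(1.28/√6.09) = 1 − Φ(0.5187). So
  P(M_{6.09} ≥ 1.28) = 2(1 − Φ(0.5187)) ≈ 0.6040.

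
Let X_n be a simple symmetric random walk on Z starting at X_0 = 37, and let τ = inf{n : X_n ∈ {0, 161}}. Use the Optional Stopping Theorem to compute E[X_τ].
E[X_τ] = 37

X_n is a martingale and τ is a bounded-mean stopping time (indeed τ is finite a.s. with bounded expectation since the walk is in a bounded region). By the OST, E[X_τ] = E[X_0] = 37. Equivalently: E[X_τ] = 161 · P(hit 161 first) + 0 · P(hit 0 first) = 161 · (37/161) = 37.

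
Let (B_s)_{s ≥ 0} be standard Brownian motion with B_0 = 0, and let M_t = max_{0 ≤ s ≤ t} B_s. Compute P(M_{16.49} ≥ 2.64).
P(M_{16.49} ≥ 2.64) = 2·P(B_{16.49} ≥ 2.64) = 2(1 − Φ(2.64/√16.49)) ≈ 0.5156

By the reflection principle for Brownian motion, P(M_t ≥ a) = 2 · P(B_t ≥ a) for a ≥ 0. Since B_t ~ N(0, t), P(B_t ≥ 2.64) = 1 − Φ(2.64/√t) = 1 − Φ(2.64/√16.49) = 1 − Φ(0.6501). So
  P(M_{16.49} ≥ 2.64) = 2(1 − Φ(0.6501)) ≈ 0.5156.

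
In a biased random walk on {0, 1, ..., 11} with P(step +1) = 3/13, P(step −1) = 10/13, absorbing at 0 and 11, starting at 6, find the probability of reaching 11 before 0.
P(hit 11 before 0) = (1 − (10/3)^6) / (1 − (10/3)^11) = 34688979/14285688979

Let u_k denote P(reach 11 before 0 | start at k). Boundary: u_0 = 0, u_11 = 1. Recurrence: u_k = 3/13·u_{k+1} + 10/13·u_{k-1} for 1 ≤ k ≤ 10. Try u_k = A + B·r^k with r = q/p = (10/13)/(3/13) = 10/3. Substitution satisfies the recurrence; boundary conditions give:
  u_k = (1 − r^k) / (1 − r^N) = (1 − (10/3)^6) / (1 − (10/3)^11) = 34688979/14285688979.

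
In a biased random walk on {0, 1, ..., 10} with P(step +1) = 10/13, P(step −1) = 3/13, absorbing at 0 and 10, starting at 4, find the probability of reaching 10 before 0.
P(hit 10 before 0) = (1 − (3/10)^4) / (1 − (3/10)^10) = 109000000/109889461

Let u_k denote P(reach 10 before 0 | start at k). Boundary: u_0 = 0, u_10 = 1. Recurrence: u_k = 10/13·u_{k+1} + 3/13·u_{k-1} for 1 ≤ k ≤ 9. Try u_k = A + B·r^k with r = q/p = (3/13)/(10/13) = 3/10. Substitution satisfies the recurrence; boundary conditions give:
  u_k = (1 − r^k) / (1 − r^N) = (1 − (3/10)^4) / (1 − (3/10)^10) = 109000000/109889461.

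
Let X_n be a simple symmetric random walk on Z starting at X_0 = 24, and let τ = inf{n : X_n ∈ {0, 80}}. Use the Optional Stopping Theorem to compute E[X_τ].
E[X_τ] = 24

X_n is a martingale and τ is a bounded-mean stopping time (indeed τ is finite a.s. with bounded expectation since the walk is in a bounded region). By the OST, E[X_τ] = E[X_0] = 24. Equivalently: E[X_τ] = 80 · P(hit 80 first) + 0 · P(hit 0 first) = 80 · (24/80) = 24.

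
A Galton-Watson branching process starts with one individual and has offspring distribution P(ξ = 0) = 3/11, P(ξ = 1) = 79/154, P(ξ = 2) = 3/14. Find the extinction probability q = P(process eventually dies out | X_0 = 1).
q = 1

Mean offspring μ = 0·3/11 + 1·79/154 + 2·3/14 = 145/154 ≤ 1. For μ ≤ 1 with offspring not concentrated at 1, the Galton-Watson process goes extinct almost surely, so q = 1.
(Algebraic check: The pgf is f(s) = 3/11 + 79/154·s + 3/14·s². The extinction probability q is the smallest fixed point of f in [0, 1]. Setting s = f(s):
  3/14·s² + (79/154 − 1)·s + 3/11 = 0
  3/14·s² − (3/11 + 3/14)·s + 3/11 = 0
which factors as (s − 1)·(3/14·s − 3/11) = 0, giving roots s = 1 and s = (3/11)/(3/14) = 14/11. Since 14/11 ≥ 1, the smallest root in [0, 1] is s = 1.)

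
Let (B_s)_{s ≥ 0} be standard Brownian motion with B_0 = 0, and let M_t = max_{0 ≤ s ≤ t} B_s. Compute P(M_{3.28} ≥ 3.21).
P(M_{3.28} ≥ 3.21) = 2·P(B_{3.28} ≥ 3.21) = 2(1 − Φ(3.21/√3.28)) ≈ 0.0763

By the reflection principle for Brownian motion, P(M_t ≥ a) = 2 · P(B_t ≥ a) for a ≥ 0. Since B_t ~ N(0, t), P(B_t ≥ 3.21) = 1 − Φ(3.21/√t) = 1 − Φ(3.21/√3.28) = 1 − Φ(1.7724). So
  P(M_{3.28} ≥ 3.21) = 2(1 − Φ(1.7724)) ≈ 0.0763.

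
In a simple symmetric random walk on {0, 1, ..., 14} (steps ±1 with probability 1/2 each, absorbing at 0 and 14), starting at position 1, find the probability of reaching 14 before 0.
P(hit 14 before 0) = 1/14

Let u_k = P(hit 14 before 0 | start at k). Then u_0 = 0, u_14 = 1, and u_k = u_{k-1}/2 + u_{k+1}/2 for 1 ≤ k ≤ 13. This harmonic recurrence is solved by u_k = k/14, giving u_1 = 1/14.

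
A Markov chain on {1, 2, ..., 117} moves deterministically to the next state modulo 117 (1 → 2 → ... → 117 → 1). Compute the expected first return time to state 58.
E[T_58 | X_0 = 58] = 117

The chain cycles deterministically, so starting at state 58 it returns in exactly 117 steps. Equivalently, the stationary distribution is uniform π_j = 1/117 for every state j, so by Kac's formula E[T_58] = 1/π_58 = 117.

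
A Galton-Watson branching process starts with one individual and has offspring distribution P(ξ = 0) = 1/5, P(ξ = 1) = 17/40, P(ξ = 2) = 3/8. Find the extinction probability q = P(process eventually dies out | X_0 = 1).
q = 8/15

The pgf is f(s) = 1/5 + 17/40·s + 3/8·s². The extinction probability q is the smallest fixed point of f in [0, 1]. Setting s = f(s):
  3/8·s² + (17/40 − 1)·s + 1/5 = 0
  3/8·s² − (1/5 + 3/8)·s + 1/5 = 0
which factors as (s − 1)·(3/8·s − 1/5) = 0, giving roots s = 1 and s = (1/5)/(3/8) = 8/15.
Mean offspring μ = 17/40 + 2·3/8 = 47/40 > 1 (supercritical), so q < 1. The extinction probability is the smaller root: q = (1/5)/(3/8) = 8/15.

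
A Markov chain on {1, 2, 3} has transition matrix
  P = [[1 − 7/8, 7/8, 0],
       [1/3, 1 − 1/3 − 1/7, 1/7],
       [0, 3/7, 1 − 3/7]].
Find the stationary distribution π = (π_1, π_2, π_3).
π = (2/9, 7/12, 7/36)

This is a birth-death chain on three states, which satisfies detailed balance: π_1 · P_{12} = π_2 · P_{21} and π_2 · P_{23} = π_3 · P_{32}.
From π_1 · 7/8 = π_2 · 1/3: π_2/π_1 = (7/8)/(1/3) = 21/8.
From π_2 · 1/7 = π_3 · 3/7: π_3/π_2 = (1/7)/(3/7) = 1/3.
Take π_1 proportional to 1; then unnormalized π = (1, 21/8, 7/8). Normalize by dividing by the sum 9/2:
  π = (2/9, 7/12, 7/36).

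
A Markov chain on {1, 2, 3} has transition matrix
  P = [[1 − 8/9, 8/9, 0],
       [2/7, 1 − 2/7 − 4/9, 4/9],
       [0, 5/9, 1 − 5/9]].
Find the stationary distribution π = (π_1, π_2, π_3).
π = (5/33, 140/297, 112/297)

This is a birth-death chain on three states, which satisfies detailed balance: π_1 · P_{12} = π_2 · P_{21} and π_2 · P_{23} = π_3 · P_{32}.
From π_1 · 8/9 = π_2 · 2/7: π_2/π_1 = (8/9)/(2/7) = 28/9.
From π_2 · 4/9 = π_3 · 5/9: π_3/π_2 = (4/9)/(5/9) = 4/5.
Take π_1 proportional to 1; then unnormalized π = (1, 28/9, 112/45). Normalize by dividing by the sum 33/5:
  π = (5/33, 140/297, 112/297).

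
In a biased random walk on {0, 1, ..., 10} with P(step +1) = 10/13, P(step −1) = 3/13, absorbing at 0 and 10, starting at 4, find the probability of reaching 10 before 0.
P(hit 10 before 0) = (1 − (3/10)^4) / (1 − (3/10)^10) = 109000000/109889461

Let u_k denote P(reach 10 before 0 | start at k). Boundary: u_0 = 0, u_10 = 1. Recurrence: u_k = 10/13·u_{k+1} + 3/13·u_{k-1} for 1 ≤ k ≤ 9. Try u_k = A + B·r^k with r = q/p = (3/13)/(10/13) = 3/10. Substitution satisfies the recurrence; boundary conditions give:
  u_k = (1 − r^k) / (1 − r^N) = (1 − (3/10)^4) / (1 − (3/10)^10) = 109000000/109889461.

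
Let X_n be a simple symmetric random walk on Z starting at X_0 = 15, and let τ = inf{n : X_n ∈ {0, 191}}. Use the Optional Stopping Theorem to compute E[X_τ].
E[X_τ] = 15

X_n is a martingale and τ is a bounded-mean stopping time (indeed τ is finite a.s. with bounded expectation since the walk is in a bounded region). By the OST, E[X_τ] = E[X_0] = 15. Equivalently: E[X_τ] = 191 · P(hit 191 first) + 0 · P(hit 0 first) = 191 · (15/191) = 15.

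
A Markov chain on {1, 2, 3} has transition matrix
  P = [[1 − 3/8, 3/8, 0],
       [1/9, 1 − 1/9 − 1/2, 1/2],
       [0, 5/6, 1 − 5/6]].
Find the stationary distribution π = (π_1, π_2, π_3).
π = (5/32, 135/256, 81/256)

This is a birth-death chain on three states, which satisfies detailed balance: π_1 · P_{12} = π_2 · P_{21} and π_2 · P_{23} = π_3 · P_{32}.
From π_1 · 3/8 = π_2 · 1/9: π_2/π_1 = (3/8)/(1/9) = 27/8.
From π_2 · 1/2 = π_3 · 5/6: π_3/π_2 = (1/2)/(5/6) = 3/5.
Take π_1 proportional to 1; then unnormalized π = (1, 27/8, 81/40). Normalize by dividing by the sum 32/5:
  π = (5/32, 135/256, 81/256).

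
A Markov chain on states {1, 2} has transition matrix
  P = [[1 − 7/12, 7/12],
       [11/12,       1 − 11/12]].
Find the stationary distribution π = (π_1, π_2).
π_1 = 11/18, π_2 = 7/18

Solve πP = π with π_1 + π_2 = 1. From πP = π: π_1 · (1 − 7/12) + π_2 · 11/12 = π_1 ⇒ π_2 · 11/12 = π_1 · 7/12 ⇒ π_2/π_1 = (7/12)/(11/12) = 7/11. Together with π_1 + π_2 = 1:
  π_1 = (11/12)/(7/12 + 11/12) = (11/12)/(3/2) = 11/18,
  π_2 = (7/12)/(7/12 + 11/12) = (7/12)/(3/2) = 7/18.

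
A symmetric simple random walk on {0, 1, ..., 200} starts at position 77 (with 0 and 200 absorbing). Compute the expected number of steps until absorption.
E[τ | X_0 = 77] = 9471

Let v_k = E[τ | X_0 = k]. Boundary: v_0 = v_200 = 0. Recurrence: v_k = 1 + (v_{k-1} + v_{k+1})/2 for 1 ≤ k ≤ 199. The particular solution to v_k − (v_{k-1} + v_{k+1})/2 = 1 is v_k = −k^2. Adding homogeneous solution A + B k and matching boundaries gives v_k = k (200 − k). Substituting k = 77: v_77 = 77 · 123 = 9471.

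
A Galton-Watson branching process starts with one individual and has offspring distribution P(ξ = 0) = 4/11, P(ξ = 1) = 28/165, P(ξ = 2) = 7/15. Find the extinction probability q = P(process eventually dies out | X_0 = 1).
q = 60/77

The pgf is f(s) = 4/11 + 28/165·s + 7/15·s². The extinction probability q is the smallest fixed point of f in [0, 1]. Setting s = f(s):
  7/15·s² + (28/165 − 1)·s + 4/11 = 0
  7/15·s² − (4/11 + 7/15)·s + 4/11 = 0
which factors as (s − 1)·(7/15·s − 4/11) = 0, giving roots s = 1 and s = (4/11)/(7/15) = 60/77.
Mean offspring μ = 28/165 + 2·7/15 = 182/165 > 1 (supercritical), so q < 1. The extinction probability is the smaller root: q = (4/11)/(7/15) = 60/77.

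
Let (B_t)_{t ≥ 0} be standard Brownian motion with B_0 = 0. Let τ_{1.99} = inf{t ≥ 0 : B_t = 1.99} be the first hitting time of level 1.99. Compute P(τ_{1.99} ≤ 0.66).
P(τ_{1.99} ≤ 0.66) = 2(1 − Φ(1.99/√0.66)) = 2(1 − Φ(2.4495)) ≈ 0.0143

By the reflection principle for standard BM, P(τ_b ≤ t) = 2 · P(B_t ≥ b). Since B_t ~ N(0, t), P(B_t ≥ 1.99) = 1 − Φ(1.99/√t) = 1 − Φ(1.99/√0.66) = 1 − Φ(2.4495) ≈ 0.00715. Doubling: P(τ_{1.99} ≤ 0.66) ≈ 2 · 0.00715 = 0.01430 ≈ 0.0143.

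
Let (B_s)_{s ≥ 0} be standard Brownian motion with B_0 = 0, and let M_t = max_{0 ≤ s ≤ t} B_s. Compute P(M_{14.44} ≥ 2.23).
P(M_{14.44} ≥ 2.23) = 2·P(B_{14.44} ≥ 2.23) = 2(1 − Φ(2.23/√14.44)) ≈ 0.5573

By the reflection principle for Brownian motion, P(M_t ≥ a) = 2 · P(B_t ≥ a) for a ≥ 0. Since B_t ~ N(0, t), P(B_t ≥ 2.23) = 1 − Φ(2.23/√t) = 1 − Φ(2.23/√14.44) = 1 − Φ(0.5868). So
  P(M_{14.44} ≥ 2.23) = 2(1 − Φ(0.5868)) ≈ 0.5573.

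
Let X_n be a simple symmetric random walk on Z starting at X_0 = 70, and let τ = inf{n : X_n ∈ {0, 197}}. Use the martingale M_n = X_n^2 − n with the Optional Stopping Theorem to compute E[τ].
E[τ] = 8890

M_n = X_n^2 − n is a martingale (since E[X_{n+1}^2 | F_n] = X_n^2 + 1). By OST (τ has finite mean in a bounded region), E[M_τ] = E[M_0] = X_0^2 − 0 = 70^2 = 4900. Also E[M_τ] = E[X_τ^2] − E[τ]. The walk exits at 0 or 197, with P(hit 197 first) = 70/197, so E[X_τ^2] = 197^2 · 70/197 + 0 = 13790. Thus E[τ] = E[X_τ^2] − E[M_τ] = 13790 − 4900 = 8890 = 70(197 − 70) = 8890.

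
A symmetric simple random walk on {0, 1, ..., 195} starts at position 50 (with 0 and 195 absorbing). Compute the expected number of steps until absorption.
E[τ | X_0 = 50] = 7250

Let v_k = E[τ | X_0 = k]. Boundary: v_0 = v_195 = 0. Recurrence: v_k = 1 + (v_{k-1} + v_{k+1})/2 for 1 ≤ k ≤ 194. The particular solution to v_k − (v_{k-1} + v_{k+1})/2 = 1 is v_k = −k^2. Adding homogeneous solution A + B k and matching boundaries gives v_k = k (195 − k). Substituting k = 50: v_50 = 50 · 145 = 7250.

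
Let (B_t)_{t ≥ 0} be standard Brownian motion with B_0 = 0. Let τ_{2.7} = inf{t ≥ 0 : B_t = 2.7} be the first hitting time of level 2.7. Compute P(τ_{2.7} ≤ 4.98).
P(τ_{2.7} ≤ 4.98) = 2(1 − Φ(2.7/√4.98)) = 2(1 − Φ(1.2099)) ≈ 0.2263

By the reflection principle for standard BM, P(τ_b ≤ t) = 2 · P(B_t ≥ b). Since B_t ~ N(0, t), P(B_t ≥ 2.7) = 1 − Φ(2.7/√t) = 1 − Φ(2.7/√4.98) = 1 − Φ(1.2099) ≈ 0.11316. Doubling: P(τ_{2.7} ≤ 4.98) ≈ 2 · 0.11316 = 0.22632 ≈ 0.2263.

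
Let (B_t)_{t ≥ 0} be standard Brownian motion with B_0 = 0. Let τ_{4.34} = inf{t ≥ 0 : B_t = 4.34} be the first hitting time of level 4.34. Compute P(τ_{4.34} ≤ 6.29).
P(τ_{4.34} ≤ 6.29) = 2(1 − Φ(4.34/√6.29)) = 2(1 − Φ(1.7305)) ≈ 0.0835

By the reflection principle for standard BM, P(τ_b ≤ t) = 2 · P(B_t ≥ b). Since B_t ~ N(0, t), P(B_t ≥ 4.34) = 1 − Φ(4.34/√t) = 1 − Φ(4.34/√6.29) = 1 − Φ(1.7305) ≈ 0.04177. Doubling: P(τ_{4.34} ≤ 6.29) ≈ 2 · 0.04177 = 0.08354 ≈ 0.0835.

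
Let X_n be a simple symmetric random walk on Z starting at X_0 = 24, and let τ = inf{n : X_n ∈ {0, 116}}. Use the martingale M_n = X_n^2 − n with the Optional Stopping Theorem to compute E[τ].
E[τ] = 2208

M_n = X_n^2 − n is a martingale (since E[X_{n+1}^2 | F_n] = X_n^2 + 1). By OST (τ has finite mean in a bounded region), E[M_τ] = E[M_0] = X_0^2 − 0 = 24^2 = 576. Also E[M_τ] = E[X_τ^2] − E[τ]. The walk exits at 0 or 116, with P(hit 116 first) = 24/116, so E[X_τ^2] = 116^2 · 24/116 + 0 = 2784. Thus E[τ] = E[X_τ^2] − E[M_τ] = 2784 − 576 = 2208 = 24(116 − 24) = 2208.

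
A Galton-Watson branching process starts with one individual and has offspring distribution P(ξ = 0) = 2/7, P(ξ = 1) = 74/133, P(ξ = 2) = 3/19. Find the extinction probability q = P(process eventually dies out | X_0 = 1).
q = 1

Mean offspring μ = 0·2/7 + 1·74/133 + 2·3/19 = 116/133 ≤ 1. For μ ≤ 1 with offspring not concentrated at 1, the Galton-Watson process goes extinct almost surely, so q = 1.
(Algebraic check: The pgf is f(s) = 2/7 + 74/133·s + 3/19·s². The extinction probability q is the smallest fixed point of f in [0, 1]. Setting s = f(s):
  3/19·s² + (74/133 − 1)·s + 2/7 = 0
  3/19·s² − (2/7 + 3/19)·s + 2/7 = 0
which factors as (s − 1)·(3/19·s − 2/7) = 0, giving roots s = 1 and s = (2/7)/(3/19) = 38/21. Since 38/21 ≥ 1, the smallest root in [0, 1] is s = 1.)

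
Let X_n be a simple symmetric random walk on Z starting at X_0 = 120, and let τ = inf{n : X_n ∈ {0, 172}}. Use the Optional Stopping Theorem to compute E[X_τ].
E[X_τ] = 120

X_n is a martingale and τ is a bounded-mean stopping time (indeed τ is finite a.s. with bounded expectation since the walk is in a bounded region). By the OST, E[X_τ] = E[X_0] = 120. Equivalently: E[X_τ] = 172 · P(hit 172 first) + 0 · P(hit 0 first) = 172 · (120/172) = 120.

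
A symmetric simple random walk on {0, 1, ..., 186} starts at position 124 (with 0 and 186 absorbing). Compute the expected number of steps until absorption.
E[τ | X_0 = 124] = 7688

Let v_k = E[τ | X_0 = k]. Boundary: v_0 = v_186 = 0. Recurrence: v_k = 1 + (v_{k-1} + v_{k+1})/2 for 1 ≤ k ≤ 185. The particular solution to v_k − (v_{k-1} + v_{k+1})/2 = 1 is v_k = −k^2. Adding homogeneous solution A + B k and matching boundaries gives v_k = k (186 − k). Substituting k = 124: v_124 = 124 · 62 = 7688.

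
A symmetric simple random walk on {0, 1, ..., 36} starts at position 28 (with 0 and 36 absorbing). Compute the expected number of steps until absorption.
E[τ | X_0 = 28] = 224

Let v_k = E[τ | X_0 = k]. Boundary: v_0 = v_36 = 0. Recurrence: v_k = 1 + (v_{k-1} + v_{k+1})/2 for 1 ≤ k ≤ 35. The particular solution to v_k − (v_{k-1} + v_{k+1})/2 = 1 is v_k = −k^2. Adding homogeneous solution A + B k and matching boundaries gives v_k = k (36 − k). Substituting k = 28: v_28 = 28 · 8 = 224.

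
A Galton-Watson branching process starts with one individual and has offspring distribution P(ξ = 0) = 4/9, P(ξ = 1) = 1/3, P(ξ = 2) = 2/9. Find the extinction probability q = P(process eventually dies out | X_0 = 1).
q = 1

Mean offspring μ = 0·4/9 + 1·1/3 + 2·2/9 = 7/9 ≤ 1. For μ ≤ 1 with offspring not concentrated at 1, the Galton-Watson process goes extinct almost surely, so q = 1.
(Algebraic check: The pgf is f(s) = 4/9 + 1/3·s + 2/9·s². The extinction probability q is the smallest fixed point of f in [0, 1]. Setting s = f(s):
  2/9·s² + (1/3 − 1)·s + 4/9 = 0
  2/9·s² − (4/9 + 2/9)·s + 4/9 = 0
which factors as (s − 1)·(2/9·s − 4/9) = 0, giving roots s = 1 and s = (4/9)/(2/9) = 2. Since 2 ≥ 1, the smallest root in [0, 1] is s = 1.)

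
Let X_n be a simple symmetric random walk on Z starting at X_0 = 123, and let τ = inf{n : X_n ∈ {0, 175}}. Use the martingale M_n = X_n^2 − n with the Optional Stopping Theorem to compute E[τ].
E[τ] = 6396

M_n = X_n^2 − n is a martingale (since E[X_{n+1}^2 | F_n] = X_n^2 + 1). By OST (τ has finite mean in a bounded region), E[M_τ] = E[M_0] = X_0^2 − 0 = 123^2 = 15129. Also E[M_τ] = E[X_τ^2] − E[τ]. The walk exits at 0 or 175, with P(hit 175 first) = 123/175, so E[X_τ^2] = 175^2 · 123/175 + 0 = 21525. Thus E[τ] = E[X_τ^2] − E[M_τ] = 21525 − 15129 = 6396 = 123(175 − 123) = 6396.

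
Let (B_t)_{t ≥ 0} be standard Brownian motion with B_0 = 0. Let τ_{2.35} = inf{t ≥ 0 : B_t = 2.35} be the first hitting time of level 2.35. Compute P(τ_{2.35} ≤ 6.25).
P(τ_{2.35} ≤ 6.25) = 2(1 − Φ(2.35/√6.25)) = 2(1 − Φ(0.9400)) ≈ 0.3472

By the reflection principle for standard BM, P(τ_b ≤ t) = 2 · P(B_t ≥ b). Since B_t ~ N(0, t), P(B_t ≥ 2.35) = 1 − Φ(2.35/√t) = 1 − Φ(2.35/√6.25) = 1 − Φ(0.9400) ≈ 0.17361. Doubling: P(τ_{2.35} ≤ 6.25) ≈ 2 · 0.17361 = 0.34722 ≈ 0.3472.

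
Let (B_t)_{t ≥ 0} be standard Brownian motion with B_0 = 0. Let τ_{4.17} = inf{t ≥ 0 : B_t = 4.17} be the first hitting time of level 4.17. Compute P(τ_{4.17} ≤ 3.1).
P(τ_{4.17} ≤ 3.1) = 2(1 − Φ(4.17/√3.1)) = 2(1 − Φ(2.3684)) ≈ 0.0179

By the reflection principle for standard BM, P(τ_b ≤ t) = 2 · P(B_t ≥ b). Since B_t ~ N(0, t), P(B_t ≥ 4.17) = 1 − Φ(4.17/√t) = 1 − Φ(4.17/√3.1) = 1 − Φ(2.3684) ≈ 0.00893. Doubling: P(τ_{4.17} ≤ 3.1) ≈ 2 · 0.00893 = 0.01786 ≈ 0.0179.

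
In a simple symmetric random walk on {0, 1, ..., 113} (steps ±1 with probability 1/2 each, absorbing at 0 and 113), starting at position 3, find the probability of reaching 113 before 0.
P(hit 113 before 0) = 3/113

Let u_k = P(hit 113 before 0 | start at k). Then u_0 = 0, u_113 = 1, and u_k = u_{k-1}/2 + u_{k+1}/2 for 1 ≤ k ≤ 112. This harmonic recurrence is solved by u_k = k/113, giving u_3 = 3/113.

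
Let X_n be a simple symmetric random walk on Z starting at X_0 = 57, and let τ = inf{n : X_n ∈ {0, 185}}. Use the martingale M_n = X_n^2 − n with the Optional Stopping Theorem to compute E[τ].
E[τ] = 7296

M_n = X_n^2 − n is a martingale (since E[X_{n+1}^2 | F_n] = X_n^2 + 1). By OST (τ has finite mean in a bounded region), E[M_τ] = E[M_0] = X_0^2 − 0 = 57^2 = 3249. Also E[M_τ] = E[X_τ^2] − E[τ]. The walk exits at 0 or 185, with P(hit 185 first) = 57/185, so E[X_τ^2] = 185^2 · 57/185 + 0 = 10545. Thus E[τ] = E[X_τ^2] − E[M_τ] = 10545 − 3249 = 7296 = 57(185 − 57) = 7296.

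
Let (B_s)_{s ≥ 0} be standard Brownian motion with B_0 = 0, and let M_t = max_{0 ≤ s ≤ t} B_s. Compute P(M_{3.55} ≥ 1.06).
P(M_{3.55} ≥ 1.06) = 2·P(B_{3.55} ≥ 1.06) = 2(1 − Φ(1.06/√3.55)) ≈ 0.5737

By the reflection principle for Brownian motion, P(M_t ≥ a) = 2 · P(B_t ≥ a) for a ≥ 0. Since B_t ~ N(0, t), P(B_t ≥ 1.06) = 1 − Φ(1.06/√t) = 1 − Φ(1.06/√3.55) = 1 − Φ(0.5626). So
  P(M_{3.55} ≥ 1.06) = 2(1 − Φ(0.5626)) ≈ 0.5737.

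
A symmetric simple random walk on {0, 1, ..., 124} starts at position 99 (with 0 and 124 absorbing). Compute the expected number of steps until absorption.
E[τ | X_0 = 99] = 2475

Let v_k = E[τ | X_0 = k]. Boundary: v_0 = v_124 = 0. Recurrence: v_k = 1 + (v_{k-1} + v_{k+1})/2 for 1 ≤ k ≤ 123. The particular solution to v_k − (v_{k-1} + v_{k+1})/2 = 1 is v_k = −k^2. Adding homogeneous solution A + B k and matching boundaries gives v_k = k (124 − k). Substituting k = 99: v_99 = 99 · 25 = 2475.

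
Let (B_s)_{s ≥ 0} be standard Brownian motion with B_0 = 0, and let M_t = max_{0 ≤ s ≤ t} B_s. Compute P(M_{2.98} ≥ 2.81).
P(M_{2.98} ≥ 2.81) = 2·P(B_{2.98} ≥ 2.81) = 2(1 − Φ(2.81/√2.98)) ≈ 0.1036

By the reflection principle for Brownian motion, P(M_t ≥ a) = 2 · P(B_t ≥ a) for a ≥ 0. Since B_t ~ N(0, t), P(B_t ≥ 2.81) = 1 − Φ(2.81/√t) = 1 − Φ(2.81/√2.98) = 1 − Φ(1.6278). So
  P(M_{2.98} ≥ 2.81) = 2(1 − Φ(1.6278)) ≈ 0.1036.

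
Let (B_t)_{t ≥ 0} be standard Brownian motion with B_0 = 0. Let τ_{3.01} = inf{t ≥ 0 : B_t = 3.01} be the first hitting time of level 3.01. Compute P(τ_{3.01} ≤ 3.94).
P(τ_{3.01} ≤ 3.94) = 2(1 − Φ(3.01/√3.94)) = 2(1 − Φ(1.5164)) ≈ 0.1294

By the reflection principle for standard BM, P(τ_b ≤ t) = 2 · P(B_t ≥ b). Since B_t ~ N(0, t), P(B_t ≥ 3.01) = 1 − Φ(3.01/√t) = 1 − Φ(3.01/√3.94) = 1 − Φ(1.5164) ≈ 0.06471. Doubling: P(τ_{3.01} ≤ 3.94) ≈ 2 · 0.06471 = 0.12942 ≈ 0.1294.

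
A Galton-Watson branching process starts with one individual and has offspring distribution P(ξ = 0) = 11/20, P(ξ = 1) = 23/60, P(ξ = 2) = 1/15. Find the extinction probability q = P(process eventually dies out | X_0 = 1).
q = 1

Mean offspring μ = 0·11/20 + 1·23/60 + 2·1/15 = 31/60 ≤ 1. For μ ≤ 1 with offspring not concentrated at 1, the Galton-Watson process goes extinct almost surely, so q = 1.
(Algebraic check: The pgf is f(s) = 11/20 + 23/60·s + 1/15·s². The extinction probability q is the smallest fixed point of f in [0, 1]. Setting s = f(s):
  1/15·s² + (23/60 − 1)·s + 11/20 = 0
  1/15·s² − (11/20 + 1/15)·s + 11/20 = 0
which factors as (s − 1)·(1/15·s − 11/20) = 0, giving roots s = 1 and s = (11/20)/(1/15) = 33/4. Since 33/4 ≥ 1, the smallest root in [0, 1] is s = 1.)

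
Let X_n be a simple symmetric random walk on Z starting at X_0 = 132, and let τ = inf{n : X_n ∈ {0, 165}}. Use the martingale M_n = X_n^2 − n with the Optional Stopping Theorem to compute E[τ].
E[τ] = 4356

M_n = X_n^2 − n is a martingale (since E[X_{n+1}^2 | F_n] = X_n^2 + 1). By OST (τ has finite mean in a bounded region), E[M_τ] = E[M_0] = X_0^2 − 0 = 132^2 = 17424. Also E[M_τ] = E[X_τ^2] − E[τ]. The walk exits at 0 or 165, with P(hit 165 first) = 132/165, so E[X_τ^2] = 165^2 · 132/165 + 0 = 21780. Thus E[τ] = E[X_τ^2] − E[M_τ] = 21780 − 17424 = 4356 = 132(165 − 132) = 4356.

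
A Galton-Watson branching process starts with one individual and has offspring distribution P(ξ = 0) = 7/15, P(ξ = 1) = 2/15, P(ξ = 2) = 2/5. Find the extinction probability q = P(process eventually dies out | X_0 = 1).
q = 1

Mean offspring μ = 0·7/15 + 1·2/15 + 2·2/5 = 14/15 ≤ 1. For μ ≤ 1 with offspring not concentrated at 1, the Galton-Watson process goes extinct almost surely, so q = 1.
(Algebraic check: The pgf is f(s) = 7/15 + 2/15·s + 2/5·s². The extinction probability q is the smallest fixed point of f in [0, 1]. Setting s = f(s):
  2/5·s² + (2/15 − 1)·s + 7/15 = 0
  2/5·s² − (7/15 + 2/5)·s + 7/15 = 0
which factors as (s − 1)·(2/5·s − 7/15) = 0, giving roots s = 1 and s = (7/15)/(2/5) = 7/6. Since 7/6 ≥ 1, the smallest root in [0, 1] is s = 1.)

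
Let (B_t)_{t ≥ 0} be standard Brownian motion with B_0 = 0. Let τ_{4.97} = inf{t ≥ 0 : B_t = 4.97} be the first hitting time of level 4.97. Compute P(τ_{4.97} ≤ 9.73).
P(τ_{4.97} ≤ 9.73) = 2(1 − Φ(4.97/√9.73)) = 2(1 − Φ(1.5933)) ≈ 0.1111

By the reflection principle for standard BM, P(τ_b ≤ t) = 2 · P(B_t ≥ b). Since B_t ~ N(0, t), P(B_t ≥ 4.97) = 1 − Φ(4.97/√t) = 1 − Φ(4.97/√9.73) = 1 − Φ(1.5933) ≈ 0.05555. Doubling: P(τ_{4.97} ≤ 9.73) ≈ 2 · 0.05555 = 0.11110 ≈ 0.1111.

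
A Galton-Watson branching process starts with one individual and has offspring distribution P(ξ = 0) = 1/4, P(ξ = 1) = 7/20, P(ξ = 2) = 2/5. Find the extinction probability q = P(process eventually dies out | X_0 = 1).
q = 5/8

The pgf is f(s) = 1/4 + 7/20·s + 2/5·s². The extinction probability q is the smallest fixed point of f in [0, 1]. Setting s = f(s):
  2/5·s² + (7/20 − 1)·s + 1/4 = 0
  2/5·s² − (1/4 + 2/5)·s + 1/4 = 0
which factors as (s − 1)·(2/5·s − 1/4) = 0, giving roots s = 1 and s = (1/4)/(2/5) = 5/8.
Mean offspring μ = 7/20 + 2·2/5 = 23/20 > 1 (supercritical), so q < 1. The extinction probability is the smaller root: q = (1/4)/(2/5) = 5/8.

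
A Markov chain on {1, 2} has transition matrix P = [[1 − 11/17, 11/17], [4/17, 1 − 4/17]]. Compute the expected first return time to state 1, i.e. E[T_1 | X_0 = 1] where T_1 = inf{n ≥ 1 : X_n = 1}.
E[T_1 | X_0 = 1] = 1/π_1 = 15/4

For an irreducible recurrent Markov chain with stationary distribution π, E[T_i | X_0 = i] = 1/π_i (Kac's formula). Here π_1 = (4/17)/(11/17 + 4/17) = (4/17)/(15/17) = 4/15, so E[T_1 | X_0 = 1] = 1/π_1 = (11/17 + 4/17)/(4/17) = (15/17)/(4/17) = 15/4.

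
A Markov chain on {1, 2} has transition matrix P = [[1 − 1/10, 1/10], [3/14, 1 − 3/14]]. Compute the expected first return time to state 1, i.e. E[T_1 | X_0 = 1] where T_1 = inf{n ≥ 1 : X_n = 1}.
E[T_1 | X_0 = 1] = 1/π_1 = 22/15

For an irreducible recurrent Markov chain with stationary distribution π, E[T_i | X_0 = i] = 1/π_i (Kac's formula). Here π_1 = (3/14)/(1/10 + 3/14) = (3/14)/(11/35) = 15/22, so E[T_1 | X_0 = 1] = 1/π_1 = (1/10 + 3/14)/(3/14) = (11/35)/(3/14) = 22/15.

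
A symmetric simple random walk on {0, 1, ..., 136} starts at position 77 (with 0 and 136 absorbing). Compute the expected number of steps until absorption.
E[τ | X_0 = 77] = 4543

Let v_k = E[τ | X_0 = k]. Boundary: v_0 = v_136 = 0. Recurrence: v_k = 1 + (v_{k-1} + v_{k+1})/2 for 1 ≤ k ≤ 135. The particular solution to v_k − (v_{k-1} + v_{k+1})/2 = 1 is v_k = −k^2. Adding homogeneous solution A + B k and matching boundaries gives v_k = k (136 − k). Substituting k = 77: v_77 = 77 · 59 = 4543.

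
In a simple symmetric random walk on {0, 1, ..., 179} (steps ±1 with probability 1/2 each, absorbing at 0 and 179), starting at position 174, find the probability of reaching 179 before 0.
P(hit 179 before 0) = 174/179

Let u_k = P(hit 179 before 0 | start at k). Then u_0 = 0, u_179 = 1, and u_k = u_{k-1}/2 + u_{k+1}/2 for 1 ≤ k ≤ 178. This harmonic recurrence is solved by u_k = k/179, giving u_174 = 174/179.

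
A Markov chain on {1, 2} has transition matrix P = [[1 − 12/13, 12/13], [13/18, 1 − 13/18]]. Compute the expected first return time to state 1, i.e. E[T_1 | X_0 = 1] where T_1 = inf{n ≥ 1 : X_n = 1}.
E[T_1 | X_0 = 1] = 1/π_1 = 385/169

For an irreducible recurrent Markov chain with stationary distribution π, E[T_i | X_0 = i] = 1/π_i (Kac's formula). Here π_1 = (13/18)/(12/13 + 13/18) = (13/18)/(385/234) = 169/385, so E[T_1 | X_0 = 1] = 1/π_1 = (12/13 + 13/18)/(13/18) = (385/234)/(13/18) = 385/169.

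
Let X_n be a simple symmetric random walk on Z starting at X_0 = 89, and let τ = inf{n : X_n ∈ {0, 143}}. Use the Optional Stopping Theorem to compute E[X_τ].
E[X_τ] = 89

X_n is a martingale and τ is a bounded-mean stopping time (indeed τ is finite a.s. with bounded expectation since the walk is in a bounded region). By the OST, E[X_τ] = E[X_0] = 89. Equivalently: E[X_τ] = 143 · P(hit 143 first) + 0 · P(hit 0 first) = 143 · (89/143) = 89.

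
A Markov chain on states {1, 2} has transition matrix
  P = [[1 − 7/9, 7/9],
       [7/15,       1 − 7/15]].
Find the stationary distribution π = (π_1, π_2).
π_1 = 3/8, π_2 = 5/8

Solve πP = π with π_1 + π_2 = 1. From πP = π: π_1 · (1 − 7/9) + π_2 · 7/15 = π_1 ⇒ π_2 · 7/15 = π_1 · 7/9 ⇒ π_2/π_1 = (7/9)/(7/15) = 5/3. Together with π_1 + π_2 = 1:
  π_1 = (7/15)/(7/9 + 7/15) = (7/15)/(56/45) = 3/8,
  π_2 = (7/9)/(7/9 + 7/15) = (7/9)/(56/45) = 5/8.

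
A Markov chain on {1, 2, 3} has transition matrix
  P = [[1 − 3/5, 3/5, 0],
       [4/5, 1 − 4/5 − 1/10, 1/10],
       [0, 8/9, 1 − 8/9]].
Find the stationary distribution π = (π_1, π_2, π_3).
π = (320/587, 240/587, 27/587)

This is a birth-death chain on three states, which satisfies detailed balance: π_1 · P_{12} = π_2 · P_{21} and π_2 · P_{23} = π_3 · P_{32}.
From π_1 · 3/5 = π_2 · 4/5: π_2/π_1 = (3/5)/(4/5) = 3/4.
From π_2 · 1/10 = π_3 · 8/9: π_3/π_2 = (1/10)/(8/9) = 9/80.
Take π_1 proportional to 1; then unnormalized π = (1, 3/4, 27/320). Normalize by dividing by the sum 587/320:
  π = (320/587, 240/587, 27/587).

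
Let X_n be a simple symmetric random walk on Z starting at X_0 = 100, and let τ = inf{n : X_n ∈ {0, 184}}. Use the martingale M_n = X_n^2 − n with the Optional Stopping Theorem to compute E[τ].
E[τ] = 8400

M_n = X_n^2 − n is a martingale (since E[X_{n+1}^2 | F_n] = X_n^2 + 1). By OST (τ has finite mean in a bounded region), E[M_τ] = E[M_0] = X_0^2 − 0 = 100^2 = 10000. Also E[M_τ] = E[X_τ^2] − E[τ]. The walk exits at 0 or 184, with P(hit 184 first) = 100/184, so E[X_τ^2] = 184^2 · 100/184 + 0 = 18400. Thus E[τ] = E[X_τ^2] − E[M_τ] = 18400 − 10000 = 8400 = 100(184 − 100) = 8400.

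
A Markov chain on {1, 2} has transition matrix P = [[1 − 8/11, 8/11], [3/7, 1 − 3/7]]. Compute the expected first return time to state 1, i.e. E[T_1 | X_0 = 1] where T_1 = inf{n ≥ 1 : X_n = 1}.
E[T_1 | X_0 = 1] = 1/π_1 = 89/33

For an irreducible recurrent Markov chain with stationary distribution π, E[T_i | X_0 = i] = 1/π_i (Kac's formula). Here π_1 = (3/7)/(8/11 + 3/7) = (3/7)/(89/77) = 33/89, so E[T_1 | X_0 = 1] = 1/π_1 = (8/11 + 3/7)/(3/7) = (89/77)/(3/7) = 89/33.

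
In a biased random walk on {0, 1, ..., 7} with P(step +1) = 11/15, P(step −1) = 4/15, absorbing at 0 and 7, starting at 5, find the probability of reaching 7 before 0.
P(hit 7 before 0) = (1 − (4/11)^5) / (1 − (4/11)^7) = 2766181/2781541

Let u_k denote P(reach 7 before 0 | start at k). Boundary: u_0 = 0, u_7 = 1. Recurrence: u_k = 11/15·u_{k+1} + 4/15·u_{k-1} for 1 ≤ k ≤ 6. Try u_k = A + B·r^k with r = q/p = (4/15)/(11/15) = 4/11. Substitution satisfies the recurrence; boundary conditions give:
  u_k = (1 − r^k) / (1 − r^N) = (1 − (4/11)^5) / (1 − (4/11)^7) = 2766181/2781541.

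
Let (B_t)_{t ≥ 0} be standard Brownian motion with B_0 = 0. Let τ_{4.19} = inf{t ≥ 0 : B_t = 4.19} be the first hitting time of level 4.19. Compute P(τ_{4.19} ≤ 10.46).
P(τ_{4.19} ≤ 10.46) = 2(1 − Φ(4.19/√10.46)) = 2(1 − Φ(1.2955)) ≈ 0.1951

By the reflection principle for standard BM, P(τ_b ≤ t) = 2 · P(B_t ≥ b). Since B_t ~ N(0, t), P(B_t ≥ 4.19) = 1 − Φ(4.19/√t) = 1 − Φ(4.19/√10.46) = 1 − Φ(1.2955) ≈ 0.09757. Doubling: P(τ_{4.19} ≤ 10.46) ≈ 2 · 0.09757 = 0.19514 ≈ 0.1951.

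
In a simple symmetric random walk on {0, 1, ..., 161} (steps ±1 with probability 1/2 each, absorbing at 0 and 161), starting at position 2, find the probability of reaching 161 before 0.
P(hit 161 before 0) = 2/161

Let u_k = P(hit 161 before 0 | start at k). Then u_0 = 0, u_161 = 1, and u_k = u_{k-1}/2 + u_{k+1}/2 for 1 ≤ k ≤ 160. This harmonic recurrence is solved by u_k = k/161, giving u_2 = 2/161.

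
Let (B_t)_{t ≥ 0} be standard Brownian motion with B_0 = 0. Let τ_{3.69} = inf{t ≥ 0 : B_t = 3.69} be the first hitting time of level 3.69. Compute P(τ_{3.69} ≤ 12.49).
P(τ_{3.69} ≤ 12.49) = 2(1 − Φ(3.69/√12.49)) = 2(1 − Φ(1.0441)) ≈ 0.2964

By the reflection principle for standard BM, P(τ_b ≤ t) = 2 · P(B_t ≥ b). Since B_t ~ N(0, t), P(B_t ≥ 3.69) = 1 − Φ(3.69/√t) = 1 − Φ(3.69/√12.49) = 1 − Φ(1.0441) ≈ 0.14822. Doubling: P(τ_{3.69} ≤ 12.49) ≈ 2 · 0.14822 = 0.29644 ≈ 0.2964.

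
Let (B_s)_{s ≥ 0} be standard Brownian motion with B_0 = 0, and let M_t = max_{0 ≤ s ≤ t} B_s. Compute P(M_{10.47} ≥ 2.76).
P(M_{10.47} ≥ 2.76) = 2·P(B_{10.47} ≥ 2.76) = 2(1 − Φ(2.76/√10.47)) ≈ 0.3937

By the reflection principle for Brownian motion, P(M_t ≥ a) = 2 · P(B_t ≥ a) for a ≥ 0. Since B_t ~ N(0, t), P(B_t ≥ 2.76) = 1 − Φ(2.76/√t) = 1 − Φ(2.76/√10.47) = 1 − Φ(0.8530). So
  P(M_{10.47} ≥ 2.76) = 2(1 − Φ(0.8530)) ≈ 0.3937.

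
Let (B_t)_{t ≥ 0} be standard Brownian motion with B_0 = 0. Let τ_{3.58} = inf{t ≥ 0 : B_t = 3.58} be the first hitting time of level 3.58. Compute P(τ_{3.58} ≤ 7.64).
P(τ_{3.58} ≤ 7.64) = 2(1 − Φ(3.58/√7.64)) = 2(1 − Φ(1.2952)) ≈ 0.1953

By the reflection principle for standard BM, P(τ_b ≤ t) = 2 · P(B_t ≥ b). Since B_t ~ N(0, t), P(B_t ≥ 3.58) = 1 − Φ(3.58/√t) = 1 − Φ(3.58/√7.64) = 1 − Φ(1.2952) ≈ 0.09763. Doubling: P(τ_{3.58} ≤ 7.64) ≈ 2 · 0.09763 = 0.19526 ≈ 0.1953.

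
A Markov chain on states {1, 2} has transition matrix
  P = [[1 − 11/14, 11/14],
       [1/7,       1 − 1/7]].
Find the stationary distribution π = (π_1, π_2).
π_1 = 2/13, π_2 = 11/13

Solve πP = π with π_1 + π_2 = 1. From πP = π: π_1 · (1 − 11/14) + π_2 · 1/7 = π_1 ⇒ π_2 · 1/7 = π_1 · 11/14 ⇒ π_2/π_1 = (11/14)/(1/7) = 11/2. Together with π_1 + π_2 = 1:
  π_1 = (1/7)/(11/14 + 1/7) = (1/7)/(13/14) = 2/13,
  π_2 = (11/14)/(11/14 + 1/7) = (11/14)/(13/14) = 11/13.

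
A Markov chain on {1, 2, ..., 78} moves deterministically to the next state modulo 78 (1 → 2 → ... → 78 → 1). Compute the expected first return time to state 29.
E[T_29 | X_0 = 29] = 78

The chain cycles deterministically, so starting at state 29 it returns in exactly 78 steps. Equivalently, the stationary distribution is uniform π_j = 1/78 for every state j, so by Kac's formula E[T_29] = 1/π_29 = 78.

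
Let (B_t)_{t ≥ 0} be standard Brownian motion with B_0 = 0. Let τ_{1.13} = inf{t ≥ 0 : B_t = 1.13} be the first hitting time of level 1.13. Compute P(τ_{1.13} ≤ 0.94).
P(τ_{1.13} ≤ 0.94) = 2(1 − Φ(1.13/√0.94)) = 2(1 − Φ(1.1655)) ≈ 0.2438

By the reflection principle for standard BM, P(τ_b ≤ t) = 2 · P(B_t ≥ b). Since B_t ~ N(0, t), P(B_t ≥ 1.13) = 1 − Φ(1.13/√t) = 1 − Φ(1.13/√0.94) = 1 − Φ(1.1655) ≈ 0.12191. Doubling: P(τ_{1.13} ≤ 0.94) ≈ 2 · 0.12191 = 0.24382 ≈ 0.2438.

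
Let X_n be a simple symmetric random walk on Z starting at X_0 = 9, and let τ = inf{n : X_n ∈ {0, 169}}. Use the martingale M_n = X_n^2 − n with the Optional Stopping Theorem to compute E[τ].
E[τ] = 1440

M_n = X_n^2 − n is a martingale (since E[X_{n+1}^2 | F_n] = X_n^2 + 1). By OST (τ has finite mean in a bounded region), E[M_τ] = E[M_0] = X_0^2 − 0 = 9^2 = 81. Also E[M_τ] = E[X_τ^2] − E[τ]. The walk exits at 0 or 169, with P(hit 169 first) = 9/169, so E[X_τ^2] = 169^2 · 9/169 + 0 = 1521. Thus E[τ] = E[X_τ^2] − E[M_τ] = 1521 − 81 = 1440 = 9(169 − 9) = 1440.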